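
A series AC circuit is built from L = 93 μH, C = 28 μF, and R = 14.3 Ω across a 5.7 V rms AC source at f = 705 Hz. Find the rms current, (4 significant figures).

ω = 2πf = 4430 rad/s
X_L = ωL = 0.4120 Ω
X_C = 1/(ωC) = 8.063 Ω
Net reactance X = X_L − X_C = -7.651 Ω
Z = 14.30 − j7.651 Ω
|Z| = √(14.30² + 7.651²) = 16.22 Ω
I = V/|Z| = 5.7/16.22 = 351.5 mA

351.5 mA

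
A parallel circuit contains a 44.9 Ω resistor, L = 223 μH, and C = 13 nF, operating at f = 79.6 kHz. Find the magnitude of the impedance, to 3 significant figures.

44.6 Ω

ω = 2πf = 500100 rad/s
X_L = ωL = 112 Ω
X_C = 1/(ωC) = 154 Ω
Parallel: admittances add. Y = 1/R + 1/(jωL) + jωC
Y = (0.0223 − j0.00246) S
|Y| = 0.0224 S → |Z| = 1/|Y| = 44.6 Ω, ∠Z = −∠Y = 6.31°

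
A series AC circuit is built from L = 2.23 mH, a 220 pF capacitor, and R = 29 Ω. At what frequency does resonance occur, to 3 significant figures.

227 kHz

ω₀ = 1/√(LC) = 1/√(0.00223 × 2.2e-10) = 1.428e+06 rad/s
f₀ = ω₀/(2π) = 227 kHz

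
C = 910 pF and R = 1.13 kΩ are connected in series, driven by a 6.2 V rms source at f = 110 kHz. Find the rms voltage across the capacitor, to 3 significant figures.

ω = 2πf = 691200 rad/s
X_C = 1/(ωC) = 1590 Ω
Z = 1130 − j1590 Ω
|Z| = √(1130² + 1590²) = 1950 Ω
I = V/|Z| = 3.18 mA
V_C = I·|Z_C| = 0.00318 × 1590 = 5.05 V

5.05 V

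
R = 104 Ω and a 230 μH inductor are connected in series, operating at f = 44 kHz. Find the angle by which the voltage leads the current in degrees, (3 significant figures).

31.4°

ω = 2πf = 276500 rad/s
X_L = ωL = 63.6 Ω
Z = 104 + j63.6 Ω
|Z| = √(104² + 63.6²) = 122 Ω
∠Z = arctan(63.6/104) = 31.4°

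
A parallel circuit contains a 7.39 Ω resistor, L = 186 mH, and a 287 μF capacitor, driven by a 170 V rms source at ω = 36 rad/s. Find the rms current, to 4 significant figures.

X_L = ωL = 6.696 Ω
X_C = 1/(ωC) = 96.79 Ω
Parallel: admittances add. Y = 1/R + 1/(jωL) + jωC
Y = (0.1353 − j0.1390) S
|Y| = 0.1940 S → |Z| = 1/|Y| = 5.155 Ω, ∠Z = −∠Y = 45.77°
I = V/|Z| = 170/5.155 = 32.98 A

32.98 A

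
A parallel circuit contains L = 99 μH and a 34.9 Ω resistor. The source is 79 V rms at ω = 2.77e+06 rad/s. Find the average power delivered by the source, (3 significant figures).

179 W

X_L = ωL = 274 Ω
Parallel: admittances add. Y = 1/R + 1/(jωL)
Y = (0.0287 − j0.00365) S
|Y| = 0.0289 S → |Z| = 1/|Y| = 34.6 Ω, ∠Z = −∠Y = 7.25°
I = V/|Z| = 2.28 A
P = VI cos φ = 79 × 2.28 × cos(7.25°) = 179 W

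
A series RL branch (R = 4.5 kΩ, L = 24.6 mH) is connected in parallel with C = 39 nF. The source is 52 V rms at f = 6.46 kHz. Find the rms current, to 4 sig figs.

80.63 mA

ω = 2πf = 40590 rad/s
X_L = ωL = 998.5 Ω
X_C = 1/(ωC) = 631.7 Ω
Branch 1 (R+jX_L): Z₁ = 4500 + j998.5 Ω, |Z₁| = 4609 Ω
Branch 2 (−jX_C): Z₂ = −j631.7 Ω
Parallel: Z = Z₁Z₂/(Z₁+Z₂), |Z| = 644.9 Ω, ∠Z = -82.15°
I = V/|Z| = 52/644.9 = 80.63 mA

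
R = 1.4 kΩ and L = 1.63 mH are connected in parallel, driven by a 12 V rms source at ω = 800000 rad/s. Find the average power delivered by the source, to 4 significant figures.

102.9 mW

X_L = ωL = 1304 Ω
Parallel: admittances add. Y = 1/R + 1/(jωL)
Y = (0.0007143 − j0.0007669) S
|Y| = 0.001048 S → |Z| = 1/|Y| = 954.2 Ω, ∠Z = −∠Y = 47.03°
I = V/|Z| = 12.58 mA
P = VI cos φ = 12 × 0.01258 × cos(47.03°) = 102.9 mW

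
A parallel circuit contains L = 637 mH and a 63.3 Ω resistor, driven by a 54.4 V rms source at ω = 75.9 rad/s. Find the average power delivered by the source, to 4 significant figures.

46.75 W

X_L = ωL = 48.35 Ω
Parallel: admittances add. Y = 1/R + 1/(jωL)
Y = (0.01580 − j0.02068) S
|Y| = 0.02603 S → |Z| = 1/|Y| = 38.42 Ω, ∠Z = −∠Y = 52.63°
I = V/|Z| = 1.416 A
P = VI cos φ = 54.4 × 1.416 × cos(52.63°) = 46.75 W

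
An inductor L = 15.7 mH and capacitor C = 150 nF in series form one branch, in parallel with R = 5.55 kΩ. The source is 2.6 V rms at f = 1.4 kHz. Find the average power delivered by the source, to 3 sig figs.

1.22 mW

ω = 2πf = 8796 rad/s
X_L = ωL = 138 Ω
X_C = 1/(ωC) = 758 Ω
Branch 1: Z₁ = R = 5550 Ω
Branch 2 (series LC): Z₂ = j(X_L − X_C) = −j620 Ω
Parallel: Z = Z₁Z₂/(Z₁+Z₂), |Z| = 616 Ω, ∠Z = -83.6°
I = V/|Z| = 4.22 mA
P = VI cos φ = 2.6 × 0.00422 × cos(-83.6°) = 1.22 mW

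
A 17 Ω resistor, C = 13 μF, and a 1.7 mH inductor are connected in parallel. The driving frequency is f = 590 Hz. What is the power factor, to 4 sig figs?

0.4699

ω = 2πf = 3707 rad/s
X_L = ωL = 6.302 Ω
X_C = 1/(ωC) = 20.75 Ω
Parallel: admittances add. Y = 1/R + 1/(jωL) + jωC
Y = (0.05882 − j0.1105) S
|Y| = 0.1252 S → |Z| = 1/|Y| = 7.989 Ω, ∠Z = −∠Y = 61.97°
cos φ = cos(61.97°) = 0.4699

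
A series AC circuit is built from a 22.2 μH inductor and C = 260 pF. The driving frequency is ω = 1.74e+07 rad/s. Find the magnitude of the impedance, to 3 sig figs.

X_L = ωL = 386 Ω
X_C = 1/(ωC) = 221 Ω
Net reactance X = X_L − X_C = 165 Ω
Z = j165 Ω
|Z| = √(0² + 165²) = 165 Ω

165 Ω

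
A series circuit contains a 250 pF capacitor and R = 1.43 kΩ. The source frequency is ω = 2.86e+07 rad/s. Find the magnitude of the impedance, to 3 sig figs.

1440 Ω

X_C = 1/(ωC) = 140 Ω
Z = 1430 − j140 Ω
|Z| = √(1430² + 140²) = 1440 Ω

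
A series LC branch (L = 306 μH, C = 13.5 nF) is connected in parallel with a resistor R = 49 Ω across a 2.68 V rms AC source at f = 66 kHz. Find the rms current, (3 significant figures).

75.3 mA

ω = 2πf = 414700 rad/s
X_L = ωL = 127 Ω
X_C = 1/(ωC) = 179 Ω
Branch 1: Z₁ = R = 49.0 Ω
Branch 2 (series LC): Z₂ = j(X_L − X_C) = −j51.7 Ω
Parallel: Z = Z₁Z₂/(Z₁+Z₂), |Z| = 35.6 Ω, ∠Z = -43.4°
I = V/|Z| = 2.68/35.6 = 75.3 mA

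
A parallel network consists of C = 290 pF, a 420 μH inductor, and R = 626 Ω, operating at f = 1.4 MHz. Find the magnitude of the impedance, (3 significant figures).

359 Ω

ω = 2πf = 8.796e+06 rad/s
X_L = ωL = 3690 Ω
X_C = 1/(ωC) = 392 Ω
Parallel: admittances add. Y = 1/R + 1/(jωL) + jωC
Y = (0.00160 + j0.00228) S
|Y| = 0.00278 S → |Z| = 1/|Y| = 359 Ω, ∠Z = −∠Y = -55.0°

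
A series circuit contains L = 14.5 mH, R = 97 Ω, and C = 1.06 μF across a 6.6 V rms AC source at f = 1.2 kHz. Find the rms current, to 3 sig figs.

ω = 2πf = 7540 rad/s
X_L = ωL = 109 Ω
X_C = 1/(ωC) = 125 Ω
Net reactance X = X_L − X_C = -15.8 Ω
Z = 97.0 − j15.8 Ω
|Z| = √(97.0² + 15.8²) = 98.3 Ω
I = V/|Z| = 6.6/98.3 = 67.2 mA

67.2 mA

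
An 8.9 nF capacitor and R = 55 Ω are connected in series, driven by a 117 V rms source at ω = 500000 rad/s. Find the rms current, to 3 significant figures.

X_C = 1/(ωC) = 225 Ω
Z = 55.0 − j225 Ω
|Z| = √(55.0² + 225²) = 231 Ω
I = V/|Z| = 117/231 = 506 mA

506 mA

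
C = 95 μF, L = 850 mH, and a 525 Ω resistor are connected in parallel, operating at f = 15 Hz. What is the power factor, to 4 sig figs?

0.4750

ω = 2πf = 94.25 rad/s
X_L = ωL = 80.11 Ω
X_C = 1/(ωC) = 111.7 Ω
Parallel: admittances add. Y = 1/R + 1/(jωL) + jωC
Y = (0.001905 − j0.003529) S
|Y| = 0.004010 S → |Z| = 1/|Y| = 249.4 Ω, ∠Z = −∠Y = 61.64°
cos φ = cos(61.64°) = 0.4750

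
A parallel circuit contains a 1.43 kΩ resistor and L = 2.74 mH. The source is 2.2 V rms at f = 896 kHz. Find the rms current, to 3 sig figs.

1.55 mA

ω = 2πf = 5.63e+06 rad/s
X_L = ωL = 15400 Ω
Parallel: admittances add. Y = 1/R + 1/(jωL)
Y = (0.000699 − j6.48e-05) S
|Y| = 0.000702 S → |Z| = 1/|Y| = 1420 Ω, ∠Z = −∠Y = 5.30°
I = V/|Z| = 2.2/1420 = 1.55 mA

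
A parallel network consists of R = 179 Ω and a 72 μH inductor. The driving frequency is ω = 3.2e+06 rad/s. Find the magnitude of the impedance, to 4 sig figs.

141.4 Ω

X_L = ωL = 230.4 Ω
Parallel: admittances add. Y = 1/R + 1/(jωL)
Y = (0.005587 − j0.004340) S
|Y| = 0.007074 S → |Z| = 1/|Y| = 141.4 Ω, ∠Z = −∠Y = 37.84°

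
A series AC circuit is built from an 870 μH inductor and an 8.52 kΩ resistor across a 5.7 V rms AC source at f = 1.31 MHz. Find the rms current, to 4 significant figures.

ω = 2πf = 8.231e+06 rad/s
X_L = ωL = 7161 Ω
Z = 8520 + j7161 Ω
|Z| = √(8520² + 7161²) = 11130 Ω
I = V/|Z| = 5.7/11130 = 512.1 μA

512.1 μA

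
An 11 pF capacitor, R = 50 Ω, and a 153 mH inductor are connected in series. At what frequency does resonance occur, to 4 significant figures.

122.7 kHz

ω₀ = 1/√(LC) = 1/√(0.153 × 1.1e-11) = 770800 rad/s
f₀ = ω₀/(2π) = 122.7 kHz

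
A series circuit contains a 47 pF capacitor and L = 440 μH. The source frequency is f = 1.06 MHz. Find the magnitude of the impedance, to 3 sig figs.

ω = 2πf = 6.66e+06 rad/s
X_L = ωL = 2930 Ω
X_C = 1/(ωC) = 3190 Ω
Net reactance X = X_L − X_C = -264 Ω
Z = − j264 Ω
|Z| = √(0² + 264²) = 264 Ω

264 Ω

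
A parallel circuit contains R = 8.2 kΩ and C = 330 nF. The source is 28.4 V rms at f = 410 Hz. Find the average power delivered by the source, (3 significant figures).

98.4 mW

ω = 2πf = 2576 rad/s
X_C = 1/(ωC) = 1180 Ω
Parallel: admittances add. Y = 1/R + jωC
Y = (0.000122 + j0.000850) S
|Y| = 0.000859 S → |Z| = 1/|Y| = 1160 Ω, ∠Z = −∠Y = -81.8°
I = V/|Z| = 24.4 mA
P = VI cos φ = 28.4 × 0.0244 × cos(-81.8°) = 98.4 mW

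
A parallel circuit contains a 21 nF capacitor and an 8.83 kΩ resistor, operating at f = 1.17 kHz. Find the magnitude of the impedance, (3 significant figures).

5220 Ω

ω = 2πf = 7351 rad/s
X_C = 1/(ωC) = 6480 Ω
Parallel: admittances add. Y = 1/R + jωC
Y = (0.000113 + j0.000154) S
|Y| = 0.000191 S → |Z| = 1/|Y| = 5220 Ω, ∠Z = −∠Y = -53.7°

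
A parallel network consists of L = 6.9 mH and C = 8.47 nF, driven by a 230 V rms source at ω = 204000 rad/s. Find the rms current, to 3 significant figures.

234 mA

X_L = ωL = 1410 Ω
X_C = 1/(ωC) = 579 Ω
Parallel: admittances add. Y = 1/(jωL) + jωC
Y = (0 + j0.00102) S
|Y| = 0.00102 S → |Z| = 1/|Y| = 983 Ω, ∠Z = −∠Y = -90.0°
I = V/|Z| = 230/983 = 234 mA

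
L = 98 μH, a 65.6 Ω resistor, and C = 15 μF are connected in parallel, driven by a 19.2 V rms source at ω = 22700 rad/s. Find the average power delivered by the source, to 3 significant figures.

5.62 W

X_L = ωL = 2.22 Ω
X_C = 1/(ωC) = 2.94 Ω
Parallel: admittances add. Y = 1/R + 1/(jωL) + jωC
Y = (0.0152 − j0.109) S
|Y| = 0.110 S → |Z| = 1/|Y| = 9.08 Ω, ∠Z = −∠Y = 82.0°
I = V/|Z| = 2.11 A
P = VI cos φ = 19.2 × 2.11 × cos(82.0°) = 5.62 W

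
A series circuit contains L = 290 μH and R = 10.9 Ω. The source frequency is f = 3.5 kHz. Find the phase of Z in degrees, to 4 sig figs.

30.33°

ω = 2πf = 21990 rad/s
X_L = ωL = 6.377 Ω
Z = 10.90 + j6.377 Ω
|Z| = √(10.90² + 6.377²) = 12.63 Ω
∠Z = arctan(6.377/10.90) = 30.33°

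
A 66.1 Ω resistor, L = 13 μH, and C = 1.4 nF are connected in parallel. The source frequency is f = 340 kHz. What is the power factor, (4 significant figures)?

ω = 2πf = 2.136e+06 rad/s
X_L = ωL = 27.77 Ω
X_C = 1/(ωC) = 334.4 Ω
Parallel: admittances add. Y = 1/R + 1/(jωL) + jωC
Y = (0.01513 − j0.03302) S
|Y| = 0.03632 S → |Z| = 1/|Y| = 27.53 Ω, ∠Z = −∠Y = 65.38°
cos φ = cos(65.38°) = 0.4166

0.4166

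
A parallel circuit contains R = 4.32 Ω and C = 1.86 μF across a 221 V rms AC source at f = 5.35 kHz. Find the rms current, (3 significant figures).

ω = 2πf = 33620 rad/s
X_C = 1/(ωC) = 16.0 Ω
Parallel: admittances add. Y = 1/R + jωC
Y = (0.231 + j0.0625) S
|Y| = 0.240 S → |Z| = 1/|Y| = 4.17 Ω, ∠Z = −∠Y = -15.1°
I = V/|Z| = 221/4.17 = 53.0 A

53.0 A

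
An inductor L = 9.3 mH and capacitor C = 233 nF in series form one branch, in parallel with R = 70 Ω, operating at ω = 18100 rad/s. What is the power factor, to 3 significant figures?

X_L = ωL = 168 Ω
X_C = 1/(ωC) = 237 Ω
Branch 1: Z₁ = R = 70.0 Ω
Branch 2 (series LC): Z₂ = j(X_L − X_C) = −j68.8 Ω
Parallel: Z = Z₁Z₂/(Z₁+Z₂), |Z| = 49.1 Ω, ∠Z = -45.5°
cos φ = cos(-45.5°) = 0.701

0.701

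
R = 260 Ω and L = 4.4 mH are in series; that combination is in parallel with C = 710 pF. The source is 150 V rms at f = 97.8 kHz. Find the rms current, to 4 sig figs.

ω = 2πf = 614500 rad/s
X_L = ωL = 2704 Ω
X_C = 1/(ωC) = 2292 Ω
Branch 1 (R+jX_L): Z₁ = 260.0 + j2704 Ω, |Z₁| = 2716 Ω
Branch 2 (−jX_C): Z₂ = −j2292 Ω
Parallel: Z = Z₁Z₂/(Z₁+Z₂), |Z| = 12790 Ω, ∠Z = -63.22°
I = V/|Z| = 150/12790 = 11.73 mA

11.73 mA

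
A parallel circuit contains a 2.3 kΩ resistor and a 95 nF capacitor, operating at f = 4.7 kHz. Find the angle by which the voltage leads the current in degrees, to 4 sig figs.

ω = 2πf = 29530 rad/s
X_C = 1/(ωC) = 356.5 Ω
Parallel: admittances add. Y = 1/R + jωC
Y = (0.0004348 + j0.002805) S
|Y| = 0.002839 S → |Z| = 1/|Y| = 352.2 Ω, ∠Z = −∠Y = -81.19°

-81.19°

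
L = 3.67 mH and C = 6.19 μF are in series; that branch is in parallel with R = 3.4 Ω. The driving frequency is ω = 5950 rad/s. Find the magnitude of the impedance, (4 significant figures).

2.864 Ω

X_L = ωL = 21.84 Ω
X_C = 1/(ωC) = 27.15 Ω
Branch 1: Z₁ = R = 3.400 Ω
Branch 2 (series LC): Z₂ = j(X_L − X_C) = −j5.315 Ω
Parallel: Z = Z₁Z₂/(Z₁+Z₂), |Z| = 2.864 Ω, ∠Z = -32.61°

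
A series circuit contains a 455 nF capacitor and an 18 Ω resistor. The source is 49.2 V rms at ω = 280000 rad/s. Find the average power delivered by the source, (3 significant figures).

113 W

X_C = 1/(ωC) = 7.85 Ω
Z = 18.0 − j7.85 Ω
|Z| = √(18.0² + 7.85²) = 19.6 Ω
∠Z = arctan(-7.85/18.0) = -23.6°
I = V/|Z| = 2.51 A
P = VI cos φ = 49.2 × 2.51 × cos(-23.6°) = 113 W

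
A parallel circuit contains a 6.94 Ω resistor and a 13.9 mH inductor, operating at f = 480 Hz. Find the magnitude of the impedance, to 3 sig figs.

6.85 Ω

ω = 2πf = 3016 rad/s
X_L = ωL = 41.9 Ω
Parallel: admittances add. Y = 1/R + 1/(jωL)
Y = (0.144 − j0.0239) S
|Y| = 0.146 S → |Z| = 1/|Y| = 6.85 Ω, ∠Z = −∠Y = 9.40°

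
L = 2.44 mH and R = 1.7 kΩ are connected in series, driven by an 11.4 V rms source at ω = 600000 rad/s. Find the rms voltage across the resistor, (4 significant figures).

8.638 V

X_L = ωL = 1464 Ω
Z = 1700 + j1464 Ω
|Z| = √(1700² + 1464²) = 2244 Ω
I = V/|Z| = 5.081 mA
V_R = I·|Z_R| = 0.005081 × 1700 = 8.638 V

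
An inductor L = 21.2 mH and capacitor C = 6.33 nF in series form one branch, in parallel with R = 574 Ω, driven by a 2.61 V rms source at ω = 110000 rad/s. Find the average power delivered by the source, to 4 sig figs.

11.87 mW

X_L = ωL = 2332 Ω
X_C = 1/(ωC) = 1436 Ω
Branch 1: Z₁ = R = 574.0 Ω
Branch 2 (series LC): Z₂ = j(X_L − X_C) = j895.8 Ω
Parallel: Z = Z₁Z₂/(Z₁+Z₂), |Z| = 483.3 Ω, ∠Z = 32.65°
I = V/|Z| = 5.400 mA
P = VI cos φ = 2.61 × 0.005400 × cos(32.65°) = 11.87 mW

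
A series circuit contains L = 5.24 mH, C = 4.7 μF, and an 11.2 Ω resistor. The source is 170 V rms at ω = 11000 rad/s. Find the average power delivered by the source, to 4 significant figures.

203.3 W

X_L = ωL = 57.64 Ω
X_C = 1/(ωC) = 19.34 Ω
Net reactance X = X_L − X_C = 38.30 Ω
Z = 11.20 + j38.30 Ω
|Z| = √(11.20² + 38.30²) = 39.90 Ω
∠Z = arctan(38.30/11.20) = 73.70°
I = V/|Z| = 4.260 A
P = VI cos φ = 170 × 4.260 × cos(73.70°) = 203.3 W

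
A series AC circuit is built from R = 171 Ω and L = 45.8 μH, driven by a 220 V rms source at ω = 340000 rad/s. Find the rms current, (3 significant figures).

X_L = ωL = 15.6 Ω
Z = 171 + j15.6 Ω
|Z| = √(171² + 15.6²) = 172 Ω
I = V/|Z| = 220/172 = 1.28 A

1.28 A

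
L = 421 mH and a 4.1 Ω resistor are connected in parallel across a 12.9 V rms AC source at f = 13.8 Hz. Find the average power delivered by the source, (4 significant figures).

40.59 W

ω = 2πf = 86.71 rad/s
X_L = ωL = 36.50 Ω
Parallel: admittances add. Y = 1/R + 1/(jωL)
Y = (0.2439 − j0.02739) S
|Y| = 0.2454 S → |Z| = 1/|Y| = 4.074 Ω, ∠Z = −∠Y = 6.408°
I = V/|Z| = 3.166 A
P = VI cos φ = 12.9 × 3.166 × cos(6.408°) = 40.59 W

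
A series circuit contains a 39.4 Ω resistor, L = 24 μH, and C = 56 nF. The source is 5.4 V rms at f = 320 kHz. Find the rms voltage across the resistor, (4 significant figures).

ω = 2πf = 2.011e+06 rad/s
X_L = ωL = 48.25 Ω
X_C = 1/(ωC) = 8.881 Ω
Net reactance X = X_L − X_C = 39.37 Ω
Z = 39.40 + j39.37 Ω
|Z| = √(39.40² + 39.37²) = 55.70 Ω
I = V/|Z| = 96.95 mA
V_R = I·|Z_R| = 0.09695 × 39.40 = 3.820 V

3.820 V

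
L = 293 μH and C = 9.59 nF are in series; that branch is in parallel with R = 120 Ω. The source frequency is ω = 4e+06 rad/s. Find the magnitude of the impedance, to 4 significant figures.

119.3 Ω

X_L = ωL = 1172 Ω
X_C = 1/(ωC) = 26.07 Ω
Branch 1: Z₁ = R = 120.0 Ω
Branch 2 (series LC): Z₂ = j(X_L − X_C) = j1146 Ω
Parallel: Z = Z₁Z₂/(Z₁+Z₂), |Z| = 119.3 Ω, ∠Z = 5.978°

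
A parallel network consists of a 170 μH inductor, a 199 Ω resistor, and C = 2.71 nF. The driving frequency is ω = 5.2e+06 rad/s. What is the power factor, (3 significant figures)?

X_L = ωL = 884 Ω
X_C = 1/(ωC) = 71.0 Ω
Parallel: admittances add. Y = 1/R + 1/(jωL) + jωC
Y = (0.00503 + j0.0130) S
|Y| = 0.0139 S → |Z| = 1/|Y| = 71.9 Ω, ∠Z = −∠Y = -68.8°
cos φ = cos(-68.8°) = 0.361

0.361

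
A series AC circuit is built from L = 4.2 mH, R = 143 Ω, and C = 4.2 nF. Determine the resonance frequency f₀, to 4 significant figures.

ω₀ = 1/√(LC) = 1/√(0.0042 × 4.2e-09) = 238100 rad/s
f₀ = ω₀/(2π) = 37.89 kHz

37.89 kHz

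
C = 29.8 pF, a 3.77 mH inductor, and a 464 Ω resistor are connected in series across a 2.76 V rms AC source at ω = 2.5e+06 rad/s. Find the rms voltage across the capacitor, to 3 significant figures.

X_L = ωL = 9420 Ω
X_C = 1/(ωC) = 13400 Ω
Net reactance X = X_L − X_C = -4000 Ω
Z = 464 − j4000 Ω
|Z| = √(464² + 4000²) = 4020 Ω
I = V/|Z| = 686 μA
V_C = I·|Z_C| = 0.000686 × 13400 = 9.21 V

9.21 V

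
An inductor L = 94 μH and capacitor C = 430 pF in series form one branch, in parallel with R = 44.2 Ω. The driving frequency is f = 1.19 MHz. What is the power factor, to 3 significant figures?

ω = 2πf = 7.477e+06 rad/s
X_L = ωL = 703 Ω
X_C = 1/(ωC) = 311 Ω
Branch 1: Z₁ = R = 44.2 Ω
Branch 2 (series LC): Z₂ = j(X_L − X_C) = j392 Ω
Parallel: Z = Z₁Z₂/(Z₁+Z₂), |Z| = 43.9 Ω, ∠Z = 6.44°
cos φ = cos(6.44°) = 0.994

0.994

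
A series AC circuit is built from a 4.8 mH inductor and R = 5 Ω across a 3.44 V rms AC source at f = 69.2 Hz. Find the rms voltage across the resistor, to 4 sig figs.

ω = 2πf = 434.8 rad/s
X_L = ωL = 2.087 Ω
Z = 5.000 + j2.087 Ω
|Z| = √(5.000² + 2.087²) = 5.418 Ω
I = V/|Z| = 634.9 mA
V_R = I·|Z_R| = 0.6349 × 5.000 = 3.175 V

3.175 V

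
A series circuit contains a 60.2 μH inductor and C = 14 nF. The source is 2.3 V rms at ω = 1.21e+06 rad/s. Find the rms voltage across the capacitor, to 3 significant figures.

9.83 V

X_L = ωL = 72.8 Ω
X_C = 1/(ωC) = 59.0 Ω
Net reactance X = X_L − X_C = 13.8 Ω
Z = j13.8 Ω
|Z| = √(0² + 13.8²) = 13.8 Ω
I = V/|Z| = 167 mA
V_C = I·|Z_C| = 0.167 × 59.0 = 9.83 V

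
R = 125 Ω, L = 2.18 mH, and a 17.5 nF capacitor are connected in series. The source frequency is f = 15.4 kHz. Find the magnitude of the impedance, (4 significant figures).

399.7 Ω

ω = 2πf = 96760 rad/s
X_L = ωL = 210.9 Ω
X_C = 1/(ωC) = 590.6 Ω
Net reactance X = X_L − X_C = -379.6 Ω
Z = 125.0 − j379.6 Ω
|Z| = √(125.0² + 379.6²) = 399.7 Ω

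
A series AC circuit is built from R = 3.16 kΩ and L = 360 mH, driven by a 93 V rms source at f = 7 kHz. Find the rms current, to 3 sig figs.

5.76 mA

ω = 2πf = 43980 rad/s
X_L = ωL = 15800 Ω
Z = 3160 + j15800 Ω
|Z| = √(3160² + 15800²) = 16100 Ω
I = V/|Z| = 93/16100 = 5.76 mA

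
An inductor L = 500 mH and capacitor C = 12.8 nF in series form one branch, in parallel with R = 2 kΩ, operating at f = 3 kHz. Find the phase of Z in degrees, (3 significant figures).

ω = 2πf = 18850 rad/s
X_L = ωL = 9420 Ω
X_C = 1/(ωC) = 4140 Ω
Branch 1: Z₁ = R = 2000 Ω
Branch 2 (series LC): Z₂ = j(X_L − X_C) = j5280 Ω
Parallel: Z = Z₁Z₂/(Z₁+Z₂), |Z| = 1870 Ω, ∠Z = 20.7°

20.7°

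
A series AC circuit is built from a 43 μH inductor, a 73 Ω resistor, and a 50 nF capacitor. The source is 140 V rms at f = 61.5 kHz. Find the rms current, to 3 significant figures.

ω = 2πf = 386400 rad/s
X_L = ωL = 16.6 Ω
X_C = 1/(ωC) = 51.8 Ω
Net reactance X = X_L − X_C = -35.1 Ω
Z = 73.0 − j35.1 Ω
|Z| = √(73.0² + 35.1²) = 81.0 Ω
I = V/|Z| = 140/81.0 = 1.73 A

1.73 A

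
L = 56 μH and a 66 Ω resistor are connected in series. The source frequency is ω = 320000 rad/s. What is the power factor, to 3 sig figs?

X_L = ωL = 17.9 Ω
Z = 66.0 + j17.9 Ω
|Z| = √(66.0² + 17.9²) = 68.4 Ω
∠Z = arctan(17.9/66.0) = 15.2°
cos φ = cos(15.2°) = 0.965

0.965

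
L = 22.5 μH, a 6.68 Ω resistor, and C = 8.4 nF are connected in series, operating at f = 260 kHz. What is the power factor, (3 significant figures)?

0.182

ω = 2πf = 1.634e+06 rad/s
X_L = ωL = 36.8 Ω
X_C = 1/(ωC) = 72.9 Ω
Net reactance X = X_L − X_C = -36.1 Ω
Z = 6.68 − j36.1 Ω
|Z| = √(6.68² + 36.1²) = 36.7 Ω
∠Z = arctan(-36.1/6.68) = -79.5°
cos φ = cos(-79.5°) = 0.182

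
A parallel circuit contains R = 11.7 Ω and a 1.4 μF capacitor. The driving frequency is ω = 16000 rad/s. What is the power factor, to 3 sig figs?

X_C = 1/(ωC) = 44.6 Ω
Parallel: admittances add. Y = 1/R + jωC
Y = (0.0855 + j0.0224) S
|Y| = 0.0884 S → |Z| = 1/|Y| = 11.3 Ω, ∠Z = −∠Y = -14.7°
cos φ = cos(-14.7°) = 0.967

0.967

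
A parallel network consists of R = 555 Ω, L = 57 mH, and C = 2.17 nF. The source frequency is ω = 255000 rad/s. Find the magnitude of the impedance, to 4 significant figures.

X_L = ωL = 14540 Ω
X_C = 1/(ωC) = 1807 Ω
Parallel: admittances add. Y = 1/R + 1/(jωL) + jωC
Y = (0.001802 + j0.0004846) S
|Y| = 0.001866 S → |Z| = 1/|Y| = 536.0 Ω, ∠Z = −∠Y = -15.05°

536.0 Ω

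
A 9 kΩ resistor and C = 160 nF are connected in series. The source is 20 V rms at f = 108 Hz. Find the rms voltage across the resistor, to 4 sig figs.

ω = 2πf = 678.6 rad/s
X_C = 1/(ωC) = 9210 Ω
Z = 9000 − j9210 Ω
|Z| = √(9000² + 9210²) = 12880 Ω
I = V/|Z| = 1.553 mA
V_R = I·|Z_R| = 0.001553 × 9000 = 13.98 V

13.98 V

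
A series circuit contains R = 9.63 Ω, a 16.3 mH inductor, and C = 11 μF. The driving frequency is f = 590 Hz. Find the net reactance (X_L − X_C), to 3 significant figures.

ω = 2πf = 3707 rad/s
X_L = ωL = 60.4 Ω
X_C = 1/(ωC) = 24.5 Ω
X = 60.4 − 24.5 = 35.9 Ω

35.9 Ω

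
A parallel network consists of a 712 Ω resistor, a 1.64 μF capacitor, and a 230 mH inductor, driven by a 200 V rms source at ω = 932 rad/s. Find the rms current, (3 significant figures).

687 mA

X_L = ωL = 214 Ω
X_C = 1/(ωC) = 654 Ω
Parallel: admittances add. Y = 1/R + 1/(jωL) + jωC
Y = (0.00140 − j0.00314) S
|Y| = 0.00344 S → |Z| = 1/|Y| = 291 Ω, ∠Z = −∠Y = 65.9°
I = V/|Z| = 200/291 = 687 mA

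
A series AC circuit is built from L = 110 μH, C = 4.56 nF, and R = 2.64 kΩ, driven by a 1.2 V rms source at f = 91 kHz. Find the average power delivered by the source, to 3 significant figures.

ω = 2πf = 571800 rad/s
X_L = ωL = 62.9 Ω
X_C = 1/(ωC) = 384 Ω
Net reactance X = X_L − X_C = -321 Ω
Z = 2640 − j321 Ω
|Z| = √(2640² + 321²) = 2660 Ω
∠Z = arctan(-321/2640) = -6.93°
I = V/|Z| = 451 μA
P = VI cos φ = 1.2 × 0.000451 × cos(-6.93°) = 538 μW

538 μW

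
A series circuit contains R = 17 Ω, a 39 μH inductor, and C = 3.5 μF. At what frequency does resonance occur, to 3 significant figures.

13.6 kHz

ω₀ = 1/√(LC) = 1/√(3.9e-05 × 3.5e-06) = 85590 rad/s
f₀ = ω₀/(2π) = 13.6 kHz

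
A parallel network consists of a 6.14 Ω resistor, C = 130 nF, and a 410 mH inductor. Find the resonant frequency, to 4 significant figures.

ω₀ = 1/√(LC) = 1/√(0.41 × 1.3e-07) = 4331 rad/s
f₀ = ω₀/(2π) = 689.4 Hz

689.4 Hz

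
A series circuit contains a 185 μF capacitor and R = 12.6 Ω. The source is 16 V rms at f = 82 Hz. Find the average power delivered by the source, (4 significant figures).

12.00 W

ω = 2πf = 515.2 rad/s
X_C = 1/(ωC) = 10.49 Ω
Z = 12.60 − j10.49 Ω
|Z| = √(12.60² + 10.49²) = 16.40 Ω
∠Z = arctan(-10.49/12.60) = -39.78°
I = V/|Z| = 975.8 mA
P = VI cos φ = 16 × 0.9758 × cos(-39.78°) = 12.00 W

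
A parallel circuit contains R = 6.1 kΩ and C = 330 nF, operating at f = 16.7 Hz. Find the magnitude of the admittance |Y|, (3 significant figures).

ω = 2πf = 104.9 rad/s
X_C = 1/(ωC) = 28900 Ω
Parallel: admittances add. Y = 1/R + jωC
Y = (0.000164 + j3.46e-05) S
|Y| = 0.000168 S → |Z| = 1/|Y| = 5970 Ω, ∠Z = −∠Y = -11.9°

168 μS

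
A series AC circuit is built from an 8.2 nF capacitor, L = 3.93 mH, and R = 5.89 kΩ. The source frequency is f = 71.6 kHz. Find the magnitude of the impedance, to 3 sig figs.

6080 Ω

ω = 2πf = 449900 rad/s
X_L = ωL = 1770 Ω
X_C = 1/(ωC) = 271 Ω
Net reactance X = X_L − X_C = 1500 Ω
Z = 5890 + j1500 Ω
|Z| = √(5890² + 1500²) = 6080 Ω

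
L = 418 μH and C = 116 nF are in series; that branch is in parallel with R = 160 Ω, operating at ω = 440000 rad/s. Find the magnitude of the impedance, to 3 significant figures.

X_L = ωL = 184 Ω
X_C = 1/(ωC) = 19.6 Ω
Branch 1: Z₁ = R = 160 Ω
Branch 2 (series LC): Z₂ = j(X_L − X_C) = j164 Ω
Parallel: Z = Z₁Z₂/(Z₁+Z₂), |Z| = 115 Ω, ∠Z = 44.2°

115 Ω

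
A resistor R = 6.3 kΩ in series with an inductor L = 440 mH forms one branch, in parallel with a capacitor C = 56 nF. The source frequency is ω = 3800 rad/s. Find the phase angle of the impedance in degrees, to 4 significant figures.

X_L = ωL = 1672 Ω
X_C = 1/(ωC) = 4699 Ω
Branch 1 (R+jX_L): Z₁ = 6300 + j1672 Ω, |Z₁| = 6518 Ω
Branch 2 (−jX_C): Z₂ = −j4699 Ω
Parallel: Z = Z₁Z₂/(Z₁+Z₂), |Z| = 4382 Ω, ∠Z = -49.47°

-49.47°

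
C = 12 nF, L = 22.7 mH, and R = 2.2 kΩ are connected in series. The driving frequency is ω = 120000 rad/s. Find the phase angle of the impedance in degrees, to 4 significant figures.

X_L = ωL = 2724 Ω
X_C = 1/(ωC) = 694.4 Ω
Net reactance X = X_L − X_C = 2030 Ω
Z = 2200 + j2030 Ω
|Z| = √(2200² + 2030²) = 2993 Ω
∠Z = arctan(2030/2200) = 42.69°

42.69°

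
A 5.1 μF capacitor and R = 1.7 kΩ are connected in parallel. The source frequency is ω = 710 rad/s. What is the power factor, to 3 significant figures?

0.160

X_C = 1/(ωC) = 276 Ω
Parallel: admittances add. Y = 1/R + jωC
Y = (0.000588 + j0.00362) S
|Y| = 0.00367 S → |Z| = 1/|Y| = 273 Ω, ∠Z = −∠Y = -80.8°
cos φ = cos(-80.8°) = 0.160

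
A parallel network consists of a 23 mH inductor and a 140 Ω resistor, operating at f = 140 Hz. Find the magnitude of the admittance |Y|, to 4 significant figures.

49.94 mS

ω = 2πf = 879.6 rad/s
X_L = ωL = 20.23 Ω
Parallel: admittances add. Y = 1/R + 1/(jωL)
Y = (0.007143 − j0.04943) S
|Y| = 0.04994 S → |Z| = 1/|Y| = 20.02 Ω, ∠Z = −∠Y = 81.78°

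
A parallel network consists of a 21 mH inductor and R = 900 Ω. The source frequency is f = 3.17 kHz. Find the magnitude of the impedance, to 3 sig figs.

379 Ω

ω = 2πf = 19920 rad/s
X_L = ωL = 418 Ω
Parallel: admittances add. Y = 1/R + 1/(jωL)
Y = (0.00111 − j0.00239) S
|Y| = 0.00264 S → |Z| = 1/|Y| = 379 Ω, ∠Z = −∠Y = 65.1°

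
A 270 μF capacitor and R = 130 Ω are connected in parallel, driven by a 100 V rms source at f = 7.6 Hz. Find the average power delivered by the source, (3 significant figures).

ω = 2πf = 47.75 rad/s
X_C = 1/(ωC) = 77.6 Ω
Parallel: admittances add. Y = 1/R + jωC
Y = (0.00769 + j0.0129) S
|Y| = 0.0150 S → |Z| = 1/|Y| = 66.6 Ω, ∠Z = −∠Y = -59.2°
I = V/|Z| = 1.50 A
P = VI cos φ = 100 × 1.50 × cos(-59.2°) = 76.9 W

76.9 W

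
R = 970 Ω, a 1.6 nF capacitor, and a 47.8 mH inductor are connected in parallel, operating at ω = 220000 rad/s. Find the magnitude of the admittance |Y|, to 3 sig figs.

1.06 mS

X_L = ωL = 10500 Ω
X_C = 1/(ωC) = 2840 Ω
Parallel: admittances add. Y = 1/R + 1/(jωL) + jωC
Y = (0.00103 + j0.000257) S
|Y| = 0.00106 S → |Z| = 1/|Y| = 941 Ω, ∠Z = −∠Y = -14.0°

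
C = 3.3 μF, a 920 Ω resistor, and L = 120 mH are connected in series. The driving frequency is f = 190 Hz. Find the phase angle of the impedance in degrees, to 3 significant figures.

-6.85°

ω = 2πf = 1194 rad/s
X_L = ωL = 143 Ω
X_C = 1/(ωC) = 254 Ω
Net reactance X = X_L − X_C = -111 Ω
Z = 920 − j111 Ω
|Z| = √(920² + 111²) = 927 Ω
∠Z = arctan(-111/920) = -6.85°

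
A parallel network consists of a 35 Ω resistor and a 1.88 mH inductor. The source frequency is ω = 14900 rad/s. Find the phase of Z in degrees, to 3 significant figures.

51.3°

X_L = ωL = 28.0 Ω
Parallel: admittances add. Y = 1/R + 1/(jωL)
Y = (0.0286 − j0.0357) S
|Y| = 0.0457 S → |Z| = 1/|Y| = 21.9 Ω, ∠Z = −∠Y = 51.3°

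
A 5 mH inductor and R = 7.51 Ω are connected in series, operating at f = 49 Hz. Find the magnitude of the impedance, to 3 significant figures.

7.67 Ω

ω = 2πf = 307.9 rad/s
X_L = ωL = 1.54 Ω
Z = 7.51 + j1.54 Ω
|Z| = √(7.51² + 1.54²) = 7.67 Ω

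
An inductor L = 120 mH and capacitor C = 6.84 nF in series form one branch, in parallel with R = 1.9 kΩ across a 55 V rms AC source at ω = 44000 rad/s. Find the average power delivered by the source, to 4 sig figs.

1.592 W

X_L = ωL = 5280 Ω
X_C = 1/(ωC) = 3323 Ω
Branch 1: Z₁ = R = 1900 Ω
Branch 2 (series LC): Z₂ = j(X_L − X_C) = j1957 Ω
Parallel: Z = Z₁Z₂/(Z₁+Z₂), |Z| = 1363 Ω, ∠Z = 44.15°
I = V/|Z| = 40.34 mA
P = VI cos φ = 55 × 0.04034 × cos(44.15°) = 1.592 W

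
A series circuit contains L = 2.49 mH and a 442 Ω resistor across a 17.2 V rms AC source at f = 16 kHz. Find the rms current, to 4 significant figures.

ω = 2πf = 100500 rad/s
X_L = ωL = 250.3 Ω
Z = 442.0 + j250.3 Ω
|Z| = √(442.0² + 250.3²) = 508.0 Ω
I = V/|Z| = 17.2/508.0 = 33.86 mA

33.86 mA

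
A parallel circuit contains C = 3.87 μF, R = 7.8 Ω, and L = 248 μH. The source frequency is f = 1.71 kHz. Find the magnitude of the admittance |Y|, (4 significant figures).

357.5 mS

ω = 2πf = 10740 rad/s
X_L = ωL = 2.665 Ω
X_C = 1/(ωC) = 24.05 Ω
Parallel: admittances add. Y = 1/R + 1/(jωL) + jωC
Y = (0.1282 − j0.3337) S
|Y| = 0.3575 S → |Z| = 1/|Y| = 2.797 Ω, ∠Z = −∠Y = 68.98°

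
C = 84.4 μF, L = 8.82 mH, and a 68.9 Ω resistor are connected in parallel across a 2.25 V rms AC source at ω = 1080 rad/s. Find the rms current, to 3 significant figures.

45.1 mA

X_L = ωL = 9.53 Ω
X_C = 1/(ωC) = 11.0 Ω
Parallel: admittances add. Y = 1/R + 1/(jωL) + jωC
Y = (0.0145 − j0.0138) S
|Y| = 0.0200 S → |Z| = 1/|Y| = 49.9 Ω, ∠Z = −∠Y = 43.6°
I = V/|Z| = 2.25/49.9 = 45.1 mA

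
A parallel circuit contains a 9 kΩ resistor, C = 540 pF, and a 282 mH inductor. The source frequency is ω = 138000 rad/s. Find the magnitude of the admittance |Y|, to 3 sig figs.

121 μS

X_L = ωL = 38900 Ω
X_C = 1/(ωC) = 13400 Ω
Parallel: admittances add. Y = 1/R + 1/(jωL) + jωC
Y = (0.000111 + j4.88e-05) S
|Y| = 0.000121 S → |Z| = 1/|Y| = 8240 Ω, ∠Z = −∠Y = -23.7°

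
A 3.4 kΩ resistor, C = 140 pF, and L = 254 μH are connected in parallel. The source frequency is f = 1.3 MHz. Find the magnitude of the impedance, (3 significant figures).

1380 Ω

ω = 2πf = 8.168e+06 rad/s
X_L = ωL = 2070 Ω
X_C = 1/(ωC) = 874 Ω
Parallel: admittances add. Y = 1/R + 1/(jωL) + jωC
Y = (0.000294 + j0.000662) S
|Y| = 0.000724 S → |Z| = 1/|Y| = 1380 Ω, ∠Z = −∠Y = -66.0°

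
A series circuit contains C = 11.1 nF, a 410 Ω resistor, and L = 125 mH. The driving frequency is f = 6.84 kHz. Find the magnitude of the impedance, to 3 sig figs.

3300 Ω

ω = 2πf = 42980 rad/s
X_L = ωL = 5370 Ω
X_C = 1/(ωC) = 2100 Ω
Net reactance X = X_L − X_C = 3280 Ω
Z = 410 + j3280 Ω
|Z| = √(410² + 3280²) = 3300 Ω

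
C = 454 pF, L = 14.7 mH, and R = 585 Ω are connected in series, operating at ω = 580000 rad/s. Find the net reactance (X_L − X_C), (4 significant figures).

X_L = ωL = 8526 Ω
X_C = 1/(ωC) = 3798 Ω
X = 8526 − 3798 = 4728 Ω

4728 Ω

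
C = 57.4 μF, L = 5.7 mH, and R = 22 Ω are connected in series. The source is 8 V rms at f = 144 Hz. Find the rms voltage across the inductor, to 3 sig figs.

ω = 2πf = 904.8 rad/s
X_L = ωL = 5.16 Ω
X_C = 1/(ωC) = 19.3 Ω
Net reactance X = X_L − X_C = -14.1 Ω
Z = 22.0 − j14.1 Ω
|Z| = √(22.0² + 14.1²) = 26.1 Ω
I = V/|Z| = 306 mA
V_L = I·|Z_L| = 0.306 × 5.16 = 1.58 V

1.58 V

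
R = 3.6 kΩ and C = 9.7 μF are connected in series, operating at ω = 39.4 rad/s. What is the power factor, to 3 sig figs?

X_C = 1/(ωC) = 2620 Ω
Z = 3600 − j2620 Ω
|Z| = √(3600² + 2620²) = 4450 Ω
∠Z = arctan(-2620/3600) = -36.0°
cos φ = cos(-36.0°) = 0.809

0.809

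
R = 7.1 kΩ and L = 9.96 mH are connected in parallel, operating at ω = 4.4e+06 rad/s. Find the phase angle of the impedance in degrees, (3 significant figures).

X_L = ωL = 43800 Ω
Parallel: admittances add. Y = 1/R + 1/(jωL)
Y = (0.000141 − j2.28e-05) S
|Y| = 0.000143 S → |Z| = 1/|Y| = 7010 Ω, ∠Z = −∠Y = 9.20°

9.20°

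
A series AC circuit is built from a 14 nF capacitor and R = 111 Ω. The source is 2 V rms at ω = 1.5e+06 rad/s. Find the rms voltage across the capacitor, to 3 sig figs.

X_C = 1/(ωC) = 47.6 Ω
Z = 111 − j47.6 Ω
|Z| = √(111² + 47.6²) = 121 Ω
I = V/|Z| = 16.6 mA
V_C = I·|Z_C| = 0.0166 × 47.6 = 0.789 V

0.789 V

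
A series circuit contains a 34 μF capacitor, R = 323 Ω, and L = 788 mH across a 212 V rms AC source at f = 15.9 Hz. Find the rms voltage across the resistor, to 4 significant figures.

ω = 2πf = 99.90 rad/s
X_L = ωL = 78.72 Ω
X_C = 1/(ωC) = 294.4 Ω
Net reactance X = X_L − X_C = -215.7 Ω
Z = 323.0 − j215.7 Ω
|Z| = √(323.0² + 215.7²) = 388.4 Ω
I = V/|Z| = 545.8 mA
V_R = I·|Z_R| = 0.5458 × 323.0 = 176.3 V

176.3 V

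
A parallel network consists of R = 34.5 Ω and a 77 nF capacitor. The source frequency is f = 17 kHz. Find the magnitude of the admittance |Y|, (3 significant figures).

ω = 2πf = 106800 rad/s
X_C = 1/(ωC) = 122 Ω
Parallel: admittances add. Y = 1/R + jωC
Y = (0.0290 + j0.00822) S
|Y| = 0.0301 S → |Z| = 1/|Y| = 33.2 Ω, ∠Z = −∠Y = -15.8°

30.1 mS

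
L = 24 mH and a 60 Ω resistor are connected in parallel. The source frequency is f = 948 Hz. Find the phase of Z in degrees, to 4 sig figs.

22.77°

ω = 2πf = 5956 rad/s
X_L = ωL = 143.0 Ω
Parallel: admittances add. Y = 1/R + 1/(jωL)
Y = (0.01667 − j0.006995) S
|Y| = 0.01808 S → |Z| = 1/|Y| = 55.32 Ω, ∠Z = −∠Y = 22.77°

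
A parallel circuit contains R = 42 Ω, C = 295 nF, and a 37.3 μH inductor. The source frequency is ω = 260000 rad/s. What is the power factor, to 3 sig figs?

X_L = ωL = 9.70 Ω
X_C = 1/(ωC) = 13.0 Ω
Parallel: admittances add. Y = 1/R + 1/(jωL) + jωC
Y = (0.0238 − j0.0264) S
|Y| = 0.0356 S → |Z| = 1/|Y| = 28.1 Ω, ∠Z = −∠Y = 48.0°
cos φ = cos(48.0°) = 0.670

0.670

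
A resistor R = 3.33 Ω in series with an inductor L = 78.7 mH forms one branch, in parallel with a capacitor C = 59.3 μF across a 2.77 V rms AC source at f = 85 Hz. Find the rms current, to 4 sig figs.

22.83 mA

ω = 2πf = 534.1 rad/s
X_L = ωL = 42.03 Ω
X_C = 1/(ωC) = 31.58 Ω
Branch 1 (R+jX_L): Z₁ = 3.330 + j42.03 Ω, |Z₁| = 42.16 Ω
Branch 2 (−jX_C): Z₂ = −j31.58 Ω
Parallel: Z = Z₁Z₂/(Z₁+Z₂), |Z| = 121.3 Ω, ∠Z = -76.86°
I = V/|Z| = 2.77/121.3 = 22.83 mA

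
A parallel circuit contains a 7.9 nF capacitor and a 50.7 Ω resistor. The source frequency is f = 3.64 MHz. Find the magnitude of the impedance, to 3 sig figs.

5.50 Ω

ω = 2πf = 2.287e+07 rad/s
X_C = 1/(ωC) = 5.53 Ω
Parallel: admittances add. Y = 1/R + jωC
Y = (0.0197 + j0.181) S
|Y| = 0.182 S → |Z| = 1/|Y| = 5.50 Ω, ∠Z = −∠Y = -83.8°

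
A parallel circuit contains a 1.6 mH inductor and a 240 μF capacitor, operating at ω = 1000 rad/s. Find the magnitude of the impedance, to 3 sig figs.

X_L = ωL = 1.60 Ω
X_C = 1/(ωC) = 4.17 Ω
Parallel: admittances add. Y = 1/(jωL) + jωC
Y = (0 − j0.385) S
|Y| = 0.385 S → |Z| = 1/|Y| = 2.60 Ω, ∠Z = −∠Y = 90.0°

2.60 Ω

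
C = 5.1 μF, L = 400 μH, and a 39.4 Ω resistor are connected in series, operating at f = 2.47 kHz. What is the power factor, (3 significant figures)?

ω = 2πf = 15520 rad/s
X_L = ωL = 6.21 Ω
X_C = 1/(ωC) = 12.6 Ω
Net reactance X = X_L − X_C = -6.43 Ω
Z = 39.4 − j6.43 Ω
|Z| = √(39.4² + 6.43²) = 39.9 Ω
∠Z = arctan(-6.43/39.4) = -9.26°
cos φ = cos(-9.26°) = 0.987

0.987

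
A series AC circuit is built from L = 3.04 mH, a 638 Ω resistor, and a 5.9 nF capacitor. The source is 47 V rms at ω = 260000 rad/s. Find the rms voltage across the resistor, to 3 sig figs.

X_L = ωL = 790 Ω
X_C = 1/(ωC) = 652 Ω
Net reactance X = X_L − X_C = 139 Ω
Z = 638 + j139 Ω
|Z| = √(638² + 139²) = 653 Ω
I = V/|Z| = 72.0 mA
V_R = I·|Z_R| = 0.0720 × 638 = 45.9 V

45.9 V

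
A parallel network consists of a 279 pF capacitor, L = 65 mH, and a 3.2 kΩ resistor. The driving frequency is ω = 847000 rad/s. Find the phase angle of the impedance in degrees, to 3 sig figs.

-34.9°

X_L = ωL = 55100 Ω
X_C = 1/(ωC) = 4230 Ω
Parallel: admittances add. Y = 1/R + 1/(jωL) + jωC
Y = (0.000313 + j0.000218) S
|Y| = 0.000381 S → |Z| = 1/|Y| = 2620 Ω, ∠Z = −∠Y = -34.9°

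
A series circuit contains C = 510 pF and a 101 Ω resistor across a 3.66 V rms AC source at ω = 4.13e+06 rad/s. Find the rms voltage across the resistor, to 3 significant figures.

0.762 V

X_C = 1/(ωC) = 475 Ω
Z = 101 − j475 Ω
|Z| = √(101² + 475²) = 485 Ω
I = V/|Z| = 7.54 mA
V_R = I·|Z_R| = 0.00754 × 101 = 0.762 V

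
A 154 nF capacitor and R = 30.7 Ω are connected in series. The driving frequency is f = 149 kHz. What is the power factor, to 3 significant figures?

0.975

ω = 2πf = 936200 rad/s
X_C = 1/(ωC) = 6.94 Ω
Z = 30.7 − j6.94 Ω
|Z| = √(30.7² + 6.94²) = 31.5 Ω
∠Z = arctan(-6.94/30.7) = -12.7°
cos φ = cos(-12.7°) = 0.975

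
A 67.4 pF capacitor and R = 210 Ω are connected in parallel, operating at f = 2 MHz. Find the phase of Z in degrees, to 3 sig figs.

ω = 2πf = 1.257e+07 rad/s
X_C = 1/(ωC) = 1180 Ω
Parallel: admittances add. Y = 1/R + jωC
Y = (0.00476 + j0.000847) S
|Y| = 0.00484 S → |Z| = 1/|Y| = 207 Ω, ∠Z = −∠Y = -10.1°

-10.1°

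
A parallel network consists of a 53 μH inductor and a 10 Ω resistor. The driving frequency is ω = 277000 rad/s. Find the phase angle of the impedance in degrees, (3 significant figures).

X_L = ωL = 14.7 Ω
Parallel: admittances add. Y = 1/R + 1/(jωL)
Y = (0.100 − j0.0681) S
|Y| = 0.121 S → |Z| = 1/|Y| = 8.26 Ω, ∠Z = −∠Y = 34.3°

34.3°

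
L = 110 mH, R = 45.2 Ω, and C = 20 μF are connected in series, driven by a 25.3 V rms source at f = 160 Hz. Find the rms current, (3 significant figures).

334 mA

ω = 2πf = 1005 rad/s
X_L = ωL = 111 Ω
X_C = 1/(ωC) = 49.7 Ω
Net reactance X = X_L − X_C = 60.8 Ω
Z = 45.2 + j60.8 Ω
|Z| = √(45.2² + 60.8²) = 75.8 Ω
I = V/|Z| = 25.3/75.8 = 334 mA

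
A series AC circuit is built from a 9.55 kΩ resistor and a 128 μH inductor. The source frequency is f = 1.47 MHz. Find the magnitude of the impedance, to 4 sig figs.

9623 Ω

ω = 2πf = 9.236e+06 rad/s
X_L = ωL = 1182 Ω
Z = 9550 + j1182 Ω
|Z| = √(9550² + 1182²) = 9623 Ω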